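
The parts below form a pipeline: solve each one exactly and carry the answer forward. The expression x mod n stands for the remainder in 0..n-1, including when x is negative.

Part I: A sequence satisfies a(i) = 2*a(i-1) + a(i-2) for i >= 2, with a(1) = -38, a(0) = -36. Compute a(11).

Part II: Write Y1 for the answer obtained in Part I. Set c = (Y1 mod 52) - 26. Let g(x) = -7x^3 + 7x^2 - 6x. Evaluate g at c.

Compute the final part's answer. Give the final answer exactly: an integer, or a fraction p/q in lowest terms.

Part I: a(2) = 2*(-38) + 1*(-36) = -112; iterating: a(2)=-112, a(3)=-262, a(4)=-636, a(5)=-1534, a(6)=-3704, a(7)=-8942, a(8)=-21588, a(9)=-52118, a(10)=-125824, a(11)=-303766; answer -303766
Part II: Y1 = -303766; c = -8; -7*(-8)^3 + 7*(-8)^2 - 6*(-8)^1 = (3584) + (448) + (48) = 4080; answer 4080

4080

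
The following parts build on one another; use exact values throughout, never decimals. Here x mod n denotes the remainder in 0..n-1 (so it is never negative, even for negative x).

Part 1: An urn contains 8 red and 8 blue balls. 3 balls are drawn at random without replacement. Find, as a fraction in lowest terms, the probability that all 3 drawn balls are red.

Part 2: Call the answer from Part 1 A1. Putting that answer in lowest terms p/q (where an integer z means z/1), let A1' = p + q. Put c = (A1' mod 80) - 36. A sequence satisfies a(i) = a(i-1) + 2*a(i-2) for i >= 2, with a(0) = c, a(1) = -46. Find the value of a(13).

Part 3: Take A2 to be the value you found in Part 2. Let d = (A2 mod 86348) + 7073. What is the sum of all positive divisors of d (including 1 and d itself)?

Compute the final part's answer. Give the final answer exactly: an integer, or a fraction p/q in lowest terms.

Part 1: total draws C(16,3) = 560; favorable C(8,3) = 56; P = 1/10; answer 1/10
Part 2: A1 = 1/10; threaded value p + q = 11; c = -25; a(2) = 1*(-46) + 2*(-25) = -96; iterating: a(2)=-96, a(3)=-188, a(4)=-380, a(5)=-756, a(6)=-1516, a(7)=-3028, a(8)=-6060, a(9)=-12116, a(10)=-24236, a(11)=-48468, a(12)=-96940, a(13)=-193876; answer -193876
Part 3: A2 = -193876; d = 72241; 72241 = 13 * 5557; sigma = (1 + 13) * (1 + 5557) = 14 * 5558 = 77812; answer 77812

77812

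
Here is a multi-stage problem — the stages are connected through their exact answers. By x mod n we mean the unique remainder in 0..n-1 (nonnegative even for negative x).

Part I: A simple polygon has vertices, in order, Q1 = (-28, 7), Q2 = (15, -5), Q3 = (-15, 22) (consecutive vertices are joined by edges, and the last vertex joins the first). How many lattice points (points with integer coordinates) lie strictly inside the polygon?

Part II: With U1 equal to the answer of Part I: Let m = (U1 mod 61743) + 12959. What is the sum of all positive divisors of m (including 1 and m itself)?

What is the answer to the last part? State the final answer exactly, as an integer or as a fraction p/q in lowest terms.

20040

Part I: cross terms: (-28*-5 - 15*7)=35, (15*22 - -15*-5)=255, (-15*7 - -28*22)=511; twice the area = |801| = 801; area = 801/2; boundary points = 1 + 3 + 1 = 5; strictly interior points = area - boundary/2 + 1 = 399; answer 399
Part II: U1 = 399; m = 13358; 13358 = 2 * 6679; sigma = (1 + 2) * (1 + 6679) = 3 * 6680 = 20040; answer 20040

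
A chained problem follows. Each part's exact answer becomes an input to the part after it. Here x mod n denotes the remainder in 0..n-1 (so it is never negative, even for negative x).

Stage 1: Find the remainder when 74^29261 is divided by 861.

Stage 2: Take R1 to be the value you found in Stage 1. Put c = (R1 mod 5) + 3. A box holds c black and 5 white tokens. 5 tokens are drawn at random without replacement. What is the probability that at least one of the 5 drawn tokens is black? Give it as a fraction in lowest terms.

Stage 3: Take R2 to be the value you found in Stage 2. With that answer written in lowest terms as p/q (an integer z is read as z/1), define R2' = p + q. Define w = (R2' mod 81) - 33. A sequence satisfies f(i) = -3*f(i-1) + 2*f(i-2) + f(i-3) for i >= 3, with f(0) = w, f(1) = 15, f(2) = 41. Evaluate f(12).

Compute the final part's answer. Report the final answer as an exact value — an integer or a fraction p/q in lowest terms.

8160844

Stage 1: squarings mod 861: 74^1=74, 74^2=310, 74^4=529, 74^8=16, 74^16=256, 74^32=100, 74^64=529, 74^128=16, 74^256=256, 74^512=100, 74^1024=529, 74^2048=16, 74^4096=256, 74^8192=100, 74^16384=529; 74^29261 = 74^1 * 74^4 * 74^8 * 74^64 * 74^512 * 74^4096 * 74^8192 * 74^16384 = 443 (mod 861); answer 443
Stage 2: R1 = 443; c = 6; total draws C(11,5) = 462; complement C(5,5) = 1; favorable 462 - 1 = 461; P = 461/462; answer 461/462
Stage 3: R2 = 461/462; threaded value p + q = 923; w = -1; f(3) = -3*(41) + 2*(15) + 1*(-1) = -94; iterating: f(3)=-94, f(4)=379, f(5)=-1284, f(6)=4516, f(7)=-15737, f(8)=54959, f(9)=-191835, f(10)=669686, f(11)=-2337769, f(12)=8160844; answer 8160844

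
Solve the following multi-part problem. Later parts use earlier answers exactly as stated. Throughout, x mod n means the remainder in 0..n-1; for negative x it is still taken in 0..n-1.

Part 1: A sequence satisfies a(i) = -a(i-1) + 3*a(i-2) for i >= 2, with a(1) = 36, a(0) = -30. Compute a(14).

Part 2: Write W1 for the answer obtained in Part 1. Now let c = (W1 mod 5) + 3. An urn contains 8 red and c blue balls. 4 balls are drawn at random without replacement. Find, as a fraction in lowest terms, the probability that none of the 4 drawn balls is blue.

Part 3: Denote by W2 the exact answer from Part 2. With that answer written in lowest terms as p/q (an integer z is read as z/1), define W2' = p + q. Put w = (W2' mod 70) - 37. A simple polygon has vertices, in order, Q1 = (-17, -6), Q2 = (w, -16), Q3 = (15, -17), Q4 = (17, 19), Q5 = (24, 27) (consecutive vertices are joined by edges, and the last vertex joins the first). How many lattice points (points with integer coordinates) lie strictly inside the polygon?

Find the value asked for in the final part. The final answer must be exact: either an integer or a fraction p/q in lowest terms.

667

Part 1: a(2) = -1*(36) + 3*(-30) = -126; iterating: a(2)=-126, a(3)=234, a(4)=-612, a(5)=1314, a(6)=-3150, a(7)=7092, a(8)=-16542, a(9)=37818, a(10)=-87444, a(11)=200898, a(12)=-463230, a(13)=1065924, a(14)=-2455614; answer -2455614
Part 2: W1 = -2455614; c = 4; total draws C(12,4) = 495; favorable C(8,4) = 70; P = 14/99; answer 14/99
Part 3: W2 = 14/99; threaded value p + q = 113; w = 6; cross terms: (-17*-16 - 6*-6)=308, (6*-17 - 15*-16)=138, (15*19 - 17*-17)=574, (17*27 - 24*19)=3, (24*-6 - -17*27)=315; twice the area = |1338| = 1338; area = 669; boundary points = 1 + 1 + 2 + 1 + 1 = 6; strictly interior points = area - boundary/2 + 1 = 667; answer 667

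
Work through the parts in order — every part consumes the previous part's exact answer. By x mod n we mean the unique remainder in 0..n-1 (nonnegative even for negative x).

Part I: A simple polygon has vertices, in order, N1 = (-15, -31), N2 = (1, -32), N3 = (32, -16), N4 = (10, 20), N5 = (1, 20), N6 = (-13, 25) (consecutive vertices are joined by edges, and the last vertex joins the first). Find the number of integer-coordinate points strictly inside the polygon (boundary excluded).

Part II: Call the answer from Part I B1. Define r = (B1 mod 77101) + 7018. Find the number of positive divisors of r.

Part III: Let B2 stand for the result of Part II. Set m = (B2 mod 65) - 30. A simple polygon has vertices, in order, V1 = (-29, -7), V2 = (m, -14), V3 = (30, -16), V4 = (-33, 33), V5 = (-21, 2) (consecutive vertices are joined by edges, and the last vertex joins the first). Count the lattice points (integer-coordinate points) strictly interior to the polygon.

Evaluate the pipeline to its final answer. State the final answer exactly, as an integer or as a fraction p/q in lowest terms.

Part I: cross terms: (-15*-32 - 1*-31)=511, (1*-16 - 32*-32)=1008, (32*20 - 10*-16)=800, (10*20 - 1*20)=180, (1*25 - -13*20)=285, (-13*-31 - -15*25)=778; twice the area = |3562| = 3562; area = 1781; boundary points = 1 + 1 + 2 + 9 + 1 + 2 = 16; strictly interior points = area - boundary/2 + 1 = 1774; answer 1774
Part II: B1 = 1774; r = 8792; 8792 = 2^3 * 7 * 157; number of divisors = (3+1) * (1+1) * (1+1) = 16; answer 16
Part III: B2 = 16; m = -14; cross terms: (-29*-14 - -14*-7)=308, (-14*-16 - 30*-14)=644, (30*33 - -33*-16)=462, (-33*2 - -21*33)=627, (-21*-7 - -29*2)=205; twice the area = |2246| = 2246; area = 1123; boundary points = 1 + 2 + 7 + 1 + 1 = 12; strictly interior points = area - boundary/2 + 1 = 1118; answer 1118

1118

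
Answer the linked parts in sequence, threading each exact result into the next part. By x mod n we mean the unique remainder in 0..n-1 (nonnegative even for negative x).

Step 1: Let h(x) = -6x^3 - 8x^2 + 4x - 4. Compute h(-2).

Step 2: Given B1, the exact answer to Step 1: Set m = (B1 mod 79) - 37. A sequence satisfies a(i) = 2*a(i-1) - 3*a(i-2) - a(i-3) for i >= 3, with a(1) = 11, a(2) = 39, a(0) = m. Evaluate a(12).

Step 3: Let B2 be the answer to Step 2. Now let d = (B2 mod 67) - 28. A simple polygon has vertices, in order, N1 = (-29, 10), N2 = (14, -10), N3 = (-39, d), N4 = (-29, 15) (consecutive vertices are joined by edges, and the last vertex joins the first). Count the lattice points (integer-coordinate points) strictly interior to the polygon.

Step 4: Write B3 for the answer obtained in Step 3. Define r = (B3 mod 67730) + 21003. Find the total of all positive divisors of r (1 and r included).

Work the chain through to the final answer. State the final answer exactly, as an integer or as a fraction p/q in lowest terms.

Step 1: -6*(-2)^3 - 8*(-2)^2 + 4*(-2)^1 - 4 = (48) + (-32) + (-8) + (-4) = 4; answer 4
Step 2: B1 = 4; m = -33; a(3) = 2*(39) - 3*(11) - 1*(-33) = 78; iterating: a(3)=78, a(4)=28, a(5)=-217, a(6)=-596, a(7)=-569, a(8)=867, a(9)=4037, a(10)=6042, a(11)=-894, a(12)=-23951; answer -23951
Step 3: B2 = -23951; d = 7; cross terms: (-29*-10 - 14*10)=150, (14*7 - -39*-10)=-292, (-39*15 - -29*7)=-382, (-29*10 - -29*15)=145; twice the area = |-379| = 379; area = 379/2; boundary points = 1 + 1 + 2 + 5 = 9; strictly interior points = area - boundary/2 + 1 = 186; answer 186
Step 4: B3 = 186; r = 21189; 21189 = 3 * 7 * 1009; sigma = (1 + 3) * (1 + 7) * (1 + 1009) = 4 * 8 * 1010 = 32320; answer 32320

32320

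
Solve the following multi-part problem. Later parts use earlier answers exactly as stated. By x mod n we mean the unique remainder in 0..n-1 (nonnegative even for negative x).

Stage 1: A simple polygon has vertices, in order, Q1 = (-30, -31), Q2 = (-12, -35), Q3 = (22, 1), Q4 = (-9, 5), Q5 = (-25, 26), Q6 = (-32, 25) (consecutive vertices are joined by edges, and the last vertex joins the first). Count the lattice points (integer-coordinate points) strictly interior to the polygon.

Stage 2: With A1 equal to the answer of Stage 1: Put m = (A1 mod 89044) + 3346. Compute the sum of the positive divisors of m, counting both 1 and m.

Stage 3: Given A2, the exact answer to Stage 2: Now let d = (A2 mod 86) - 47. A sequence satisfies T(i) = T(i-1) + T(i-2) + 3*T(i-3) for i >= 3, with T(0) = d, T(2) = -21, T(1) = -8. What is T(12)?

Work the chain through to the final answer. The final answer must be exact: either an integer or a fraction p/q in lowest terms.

17401

Stage 1: cross terms: (-30*-35 - -12*-31)=678, (-12*1 - 22*-35)=758, (22*5 - -9*1)=119, (-9*26 - -25*5)=-109, (-25*25 - -32*26)=207, (-32*-31 - -30*25)=1742; twice the area = |3395| = 3395; area = 3395/2; boundary points = 2 + 2 + 1 + 1 + 1 + 2 = 9; strictly interior points = area - boundary/2 + 1 = 1694; answer 1694
Stage 2: A1 = 1694; m = 5040; 5040 = 2^4 * 3^2 * 5 * 7; sigma = (1 + 2 + 4 + 8 + 16) * (1 + 3 + 9) * (1 + 5) * (1 + 7) = 31 * 13 * 6 * 8 = 19344; answer 19344
Stage 3: A2 = 19344; d = 33; T(3) = 1*(-21) + 1*(-8) + 3*(33) = 70; iterating: T(3)=70, T(4)=25, T(5)=32, T(6)=267, T(7)=374, T(8)=737, T(9)=1912, T(10)=3771, T(11)=7894, T(12)=17401; answer 17401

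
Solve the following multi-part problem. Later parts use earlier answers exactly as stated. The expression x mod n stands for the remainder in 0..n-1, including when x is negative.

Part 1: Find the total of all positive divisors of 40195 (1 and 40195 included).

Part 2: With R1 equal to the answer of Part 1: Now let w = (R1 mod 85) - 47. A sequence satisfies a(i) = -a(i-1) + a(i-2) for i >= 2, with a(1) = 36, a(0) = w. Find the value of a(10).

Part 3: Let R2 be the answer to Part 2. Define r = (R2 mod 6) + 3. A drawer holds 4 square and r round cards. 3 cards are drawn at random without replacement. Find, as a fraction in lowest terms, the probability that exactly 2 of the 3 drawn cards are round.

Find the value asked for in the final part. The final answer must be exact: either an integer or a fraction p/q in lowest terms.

Part 1: 40195 = 5 * 8039; sigma = (1 + 5) * (1 + 8039) = 6 * 8040 = 48240; answer 48240
Part 2: R1 = 48240; w = -2; a(2) = -1*(36) + 1*(-2) = -38; iterating: a(2)=-38, a(3)=74, a(4)=-112, a(5)=186, a(6)=-298, a(7)=484, a(8)=-782, a(9)=1266, a(10)=-2048; answer -2048
Part 3: R2 = -2048; r = 7; total draws C(11,3) = 165; favorable C(7,2)*C(4,1) = 84; P = 28/55; answer 28/55

28/55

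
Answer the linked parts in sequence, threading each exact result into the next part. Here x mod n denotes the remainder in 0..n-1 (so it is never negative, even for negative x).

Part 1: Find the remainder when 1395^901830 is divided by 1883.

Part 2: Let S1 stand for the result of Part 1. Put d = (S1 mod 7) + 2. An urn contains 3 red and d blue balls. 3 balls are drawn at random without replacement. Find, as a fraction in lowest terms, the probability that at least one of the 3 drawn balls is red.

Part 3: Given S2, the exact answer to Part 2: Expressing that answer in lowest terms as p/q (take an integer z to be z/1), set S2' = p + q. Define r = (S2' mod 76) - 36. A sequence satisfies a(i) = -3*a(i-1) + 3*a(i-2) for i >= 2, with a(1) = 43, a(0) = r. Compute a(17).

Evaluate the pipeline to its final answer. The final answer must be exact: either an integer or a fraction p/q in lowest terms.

61245019188

Part 1: squarings mod 1883: 1395^1=1395, 1395^2=886, 1395^4=1668, 1395^8=1033, 1395^16=1311, 1395^32=1425, 1395^64=751, 1395^128=984, 1395^256=394, 1395^512=830, 1395^1024=1605, 1395^2048=81, 1395^4096=912, 1395^8192=1341, 1395^16384=16, 1395^32768=256, 1395^65536=1514, 1395^131072=585, 1395^262144=1402, 1395^524288=1635; 1395^901830 = 1395^2 * 1395^4 * 1395^64 * 1395^128 * 1395^512 * 1395^16384 * 1395^32768 * 1395^65536 * 1395^262144 * 1395^524288 = 638 (mod 1883); answer 638
Part 2: S1 = 638; d = 3; total draws C(6,3) = 20; complement C(3,3) = 1; favorable 20 - 1 = 19; P = 19/20; answer 19/20
Part 3: S2 = 19/20; threaded value p + q = 39; r = 3; a(2) = -3*(43) + 3*(3) = -120; iterating: a(2)=-120, a(3)=489, a(4)=-1827, a(5)=6948, a(6)=-26325, a(7)=99819, a(8)=-378432, a(9)=1434753, a(10)=-5439555, a(11)=20622924, a(12)=-78187437, a(13)=296431083, a(14)=-1123855560, a(15)=4260859929, a(16)=-16154146467, a(17)=61245019188; answer 61245019188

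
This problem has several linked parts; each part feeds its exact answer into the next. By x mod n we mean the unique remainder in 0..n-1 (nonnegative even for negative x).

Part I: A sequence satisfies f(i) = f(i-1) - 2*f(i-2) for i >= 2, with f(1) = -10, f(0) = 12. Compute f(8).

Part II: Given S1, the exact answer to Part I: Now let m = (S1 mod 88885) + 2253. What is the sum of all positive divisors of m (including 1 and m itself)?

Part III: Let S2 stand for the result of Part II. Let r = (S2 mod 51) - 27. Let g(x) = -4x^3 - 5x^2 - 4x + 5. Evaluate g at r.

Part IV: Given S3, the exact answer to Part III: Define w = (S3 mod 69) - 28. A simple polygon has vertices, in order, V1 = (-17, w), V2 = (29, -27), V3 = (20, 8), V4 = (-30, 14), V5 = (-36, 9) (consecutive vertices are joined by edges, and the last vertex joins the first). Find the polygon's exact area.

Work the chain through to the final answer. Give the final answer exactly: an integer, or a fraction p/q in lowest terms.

2853/2

Part I: f(2) = 1*(-10) - 2*(12) = -34; iterating: f(2)=-34, f(3)=-14, f(4)=54, f(5)=82, f(6)=-26, f(7)=-190, f(8)=-138; answer -138
Part II: S1 = -138; m = 91000; 91000 = 2^3 * 5^3 * 7 * 13; sigma = (1 + 2 + 4 + 8) * (1 + 5 + 25 + 125) * (1 + 7) * (1 + 13) = 15 * 156 * 8 * 14 = 262080; answer 262080
Part III: S2 = 262080; r = 15; -4*(15)^3 - 5*(15)^2 - 4*(15)^1 + 5 = (-13500) + (-1125) + (-60) + (5) = -14680; answer -14680
Part IV: S3 = -14680; w = -11; cross terms: (-17*-27 - 29*-11)=778, (29*8 - 20*-27)=772, (20*14 - -30*8)=520, (-30*9 - -36*14)=234, (-36*-11 - -17*9)=549; twice the area = |2853| = 2853; area = 2853/2; answer 2853/2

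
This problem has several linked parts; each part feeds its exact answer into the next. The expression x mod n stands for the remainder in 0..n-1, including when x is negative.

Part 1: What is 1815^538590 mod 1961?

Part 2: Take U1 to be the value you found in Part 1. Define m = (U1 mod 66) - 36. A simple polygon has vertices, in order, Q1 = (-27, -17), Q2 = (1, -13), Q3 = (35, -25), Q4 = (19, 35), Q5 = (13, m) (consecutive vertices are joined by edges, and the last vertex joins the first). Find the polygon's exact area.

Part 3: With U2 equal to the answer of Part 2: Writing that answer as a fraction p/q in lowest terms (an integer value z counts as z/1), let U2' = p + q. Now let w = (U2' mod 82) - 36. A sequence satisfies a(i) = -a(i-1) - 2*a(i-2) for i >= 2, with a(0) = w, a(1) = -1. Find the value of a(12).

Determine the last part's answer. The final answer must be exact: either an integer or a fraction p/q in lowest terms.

-415

Part 1: squarings mod 1961: 1815^1=1815, 1815^2=1706, 1815^4=312, 1815^8=1255, 1815^16=342, 1815^32=1265, 1815^64=49, 1815^128=440, 1815^256=1422, 1815^512=293, 1815^1024=1526, 1815^2048=969, 1815^4096=1603, 1815^8192=699, 1815^16384=312, 1815^32768=1255, 1815^65536=342, 1815^131072=1265, 1815^262144=49, 1815^524288=440; 1815^538590 = 1815^2 * 1815^4 * 1815^8 * 1815^16 * 1815^64 * 1815^128 * 1815^256 * 1815^512 * 1815^1024 * 1815^4096 * 1815^8192 * 1815^524288 = 1750 (mod 1961); answer 1750
Part 2: U1 = 1750; m = -2; cross terms: (-27*-13 - 1*-17)=368, (1*-25 - 35*-13)=430, (35*35 - 19*-25)=1700, (19*-2 - 13*35)=-493, (13*-17 - -27*-2)=-275; twice the area = |1730| = 1730; area = 865; answer 865
Part 3: U2 = 865; threaded value p + q = 866; w = 10; a(2) = -1*(-1) - 2*(10) = -19; iterating: a(2)=-19, a(3)=21, a(4)=17, a(5)=-59, a(6)=25, a(7)=93, a(8)=-143, a(9)=-43, a(10)=329, a(11)=-243, a(12)=-415; answer -415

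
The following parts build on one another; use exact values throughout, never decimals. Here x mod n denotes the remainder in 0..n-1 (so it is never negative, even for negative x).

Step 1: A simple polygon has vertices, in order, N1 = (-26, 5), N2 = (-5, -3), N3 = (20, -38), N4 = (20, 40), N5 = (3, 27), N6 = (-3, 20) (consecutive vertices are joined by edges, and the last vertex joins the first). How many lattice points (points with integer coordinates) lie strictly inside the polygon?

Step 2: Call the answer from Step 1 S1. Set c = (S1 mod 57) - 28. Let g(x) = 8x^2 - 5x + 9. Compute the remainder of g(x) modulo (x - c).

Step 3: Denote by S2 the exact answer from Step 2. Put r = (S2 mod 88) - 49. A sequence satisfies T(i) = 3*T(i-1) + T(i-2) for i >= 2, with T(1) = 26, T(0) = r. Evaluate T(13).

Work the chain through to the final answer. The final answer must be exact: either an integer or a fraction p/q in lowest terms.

46668266

Step 1: cross terms: (-26*-3 - -5*5)=103, (-5*-38 - 20*-3)=250, (20*40 - 20*-38)=1560, (20*27 - 3*40)=420, (3*20 - -3*27)=141, (-3*5 - -26*20)=505; twice the area = |2979| = 2979; area = 2979/2; boundary points = 1 + 5 + 78 + 1 + 1 + 1 = 87; strictly interior points = area - boundary/2 + 1 = 1447; answer 1447
Step 2: S1 = 1447; c = -6; remainder = value at the root: 8*(-6)^2 - 5*(-6)^1 + 9 = (288) + (30) + (9) = 327; answer 327
Step 3: S2 = 327; r = 14; T(2) = 3*(26) + 1*(14) = 92; iterating: T(2)=92, T(3)=302, T(4)=998, T(5)=3296, T(6)=10886, T(7)=35954, T(8)=118748, T(9)=392198, T(10)=1295342, T(11)=4278224, T(12)=14130014, T(13)=46668266; answer 46668266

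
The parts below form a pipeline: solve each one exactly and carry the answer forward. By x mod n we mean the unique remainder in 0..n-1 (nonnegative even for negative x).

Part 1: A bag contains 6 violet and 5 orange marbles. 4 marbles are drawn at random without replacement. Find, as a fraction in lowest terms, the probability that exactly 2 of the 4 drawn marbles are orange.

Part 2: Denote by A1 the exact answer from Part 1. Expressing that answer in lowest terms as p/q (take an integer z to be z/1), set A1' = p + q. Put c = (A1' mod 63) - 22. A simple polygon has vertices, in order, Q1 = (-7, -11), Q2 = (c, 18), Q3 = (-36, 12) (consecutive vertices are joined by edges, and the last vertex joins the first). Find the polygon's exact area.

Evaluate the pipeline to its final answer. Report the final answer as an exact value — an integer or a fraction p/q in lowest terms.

432

Part 1: total draws C(11,4) = 330; favorable C(5,2)*C(6,2) = 150; P = 5/11; answer 5/11
Part 2: A1 = 5/11; threaded value p + q = 16; c = -6; cross terms: (-7*18 - -6*-11)=-192, (-6*12 - -36*18)=576, (-36*-11 - -7*12)=480; twice the area = |864| = 864; area = 432; answer 432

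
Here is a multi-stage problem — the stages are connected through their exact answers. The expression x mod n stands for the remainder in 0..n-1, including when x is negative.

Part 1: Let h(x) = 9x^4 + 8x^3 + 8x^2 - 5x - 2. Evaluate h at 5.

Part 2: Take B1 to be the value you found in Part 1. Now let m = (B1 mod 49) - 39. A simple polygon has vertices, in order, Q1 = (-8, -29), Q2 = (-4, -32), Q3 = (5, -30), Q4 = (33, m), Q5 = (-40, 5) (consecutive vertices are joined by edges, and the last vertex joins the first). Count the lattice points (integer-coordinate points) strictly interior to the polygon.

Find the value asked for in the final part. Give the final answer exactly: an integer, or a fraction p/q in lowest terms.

Part 1: 9*(5)^4 + 8*(5)^3 + 8*(5)^2 - 5*(5)^1 - 2 = (5625) + (1000) + (200) + (-25) + (-2) = 6798; answer 6798
Part 2: B1 = 6798; m = -3; cross terms: (-8*-32 - -4*-29)=140, (-4*-30 - 5*-32)=280, (5*-3 - 33*-30)=975, (33*5 - -40*-3)=45, (-40*-29 - -8*5)=1200; twice the area = |2640| = 2640; area = 1320; boundary points = 1 + 1 + 1 + 1 + 2 = 6; strictly interior points = area - boundary/2 + 1 = 1318; answer 1318

1318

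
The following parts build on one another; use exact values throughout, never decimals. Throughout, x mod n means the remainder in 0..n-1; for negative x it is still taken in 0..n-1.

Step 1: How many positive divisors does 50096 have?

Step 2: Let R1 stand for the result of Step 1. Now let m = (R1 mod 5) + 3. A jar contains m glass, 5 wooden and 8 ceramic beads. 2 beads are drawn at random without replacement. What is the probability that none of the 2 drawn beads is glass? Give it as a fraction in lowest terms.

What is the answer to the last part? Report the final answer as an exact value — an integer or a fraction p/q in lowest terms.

Step 1: 50096 = 2^4 * 31 * 101; number of divisors = (4+1) * (1+1) * (1+1) = 20; answer 20
Step 2: R1 = 20; m = 3; total draws C(16,2) = 120; favorable C(13,2) = 78; P = 13/20; answer 13/20

13/20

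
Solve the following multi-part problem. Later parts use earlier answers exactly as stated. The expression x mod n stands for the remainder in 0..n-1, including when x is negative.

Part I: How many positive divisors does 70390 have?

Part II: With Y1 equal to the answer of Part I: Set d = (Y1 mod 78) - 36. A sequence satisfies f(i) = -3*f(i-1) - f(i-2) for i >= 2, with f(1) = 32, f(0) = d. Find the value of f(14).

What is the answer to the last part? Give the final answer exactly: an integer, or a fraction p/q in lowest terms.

Part I: 70390 = 2 * 5 * 7039; number of divisors = (1+1) * (1+1) * (1+1) = 8; answer 8
Part II: Y1 = 8; d = -28; f(2) = -3*(32) - 1*(-28) = -68; iterating: f(2)=-68, f(3)=172, f(4)=-448, f(5)=1172, f(6)=-3068, f(7)=8032, f(8)=-21028, f(9)=55052, f(10)=-144128, f(11)=377332, f(12)=-987868, f(13)=2586272, f(14)=-6770948; answer -6770948

-6770948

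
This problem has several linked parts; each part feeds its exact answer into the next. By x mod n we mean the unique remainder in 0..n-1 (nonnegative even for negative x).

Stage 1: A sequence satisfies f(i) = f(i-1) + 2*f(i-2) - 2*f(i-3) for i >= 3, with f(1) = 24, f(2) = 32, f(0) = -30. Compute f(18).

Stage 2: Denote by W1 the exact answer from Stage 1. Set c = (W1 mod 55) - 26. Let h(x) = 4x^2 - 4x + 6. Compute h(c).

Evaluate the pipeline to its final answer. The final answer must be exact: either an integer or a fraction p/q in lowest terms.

Stage 1: f(3) = 1*(32) + 2*(24) - 2*(-30) = 140; iterating: f(3)=140, f(4)=156, f(5)=372, f(6)=404, f(7)=836, f(8)=900, f(9)=1764, f(10)=1892, f(11)=3620, f(12)=3876, f(13)=7332, f(14)=7844, f(15)=14756, f(16)=15780, f(17)=29604, f(18)=31652; answer 31652
Stage 2: W1 = 31652; c = 1; 4*(1)^2 - 4*(1)^1 + 6 = (4) + (-4) + (6) = 6; answer 6

6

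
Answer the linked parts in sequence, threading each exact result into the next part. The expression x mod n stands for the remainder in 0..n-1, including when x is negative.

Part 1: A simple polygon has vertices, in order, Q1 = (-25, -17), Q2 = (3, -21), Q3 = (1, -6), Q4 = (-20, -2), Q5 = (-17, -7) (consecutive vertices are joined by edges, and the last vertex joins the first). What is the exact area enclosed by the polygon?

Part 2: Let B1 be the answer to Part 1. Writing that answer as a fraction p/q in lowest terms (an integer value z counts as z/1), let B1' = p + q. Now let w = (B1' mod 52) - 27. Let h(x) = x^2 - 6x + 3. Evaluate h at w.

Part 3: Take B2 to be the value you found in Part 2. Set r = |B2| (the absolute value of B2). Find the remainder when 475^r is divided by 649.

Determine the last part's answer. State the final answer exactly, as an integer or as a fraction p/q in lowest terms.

459

Part 1: cross terms: (-25*-21 - 3*-17)=576, (3*-6 - 1*-21)=3, (1*-2 - -20*-6)=-122, (-20*-7 - -17*-2)=106, (-17*-17 - -25*-7)=114; twice the area = |677| = 677; area = 677/2; answer 677/2
Part 2: B1 = 677/2; threaded value p + q = 679; w = -24; 1*(-24)^2 - 6*(-24)^1 + 3 = (576) + (144) + (3) = 723; answer 723
Part 3: B2 = 723; r = 723; squarings mod 649: 475^1=475, 475^2=422, 475^4=258, 475^8=366, 475^16=262, 475^32=499, 475^64=434, 475^128=146, 475^256=548, 475^512=466; 475^723 = 475^1 * 475^2 * 475^16 * 475^64 * 475^128 * 475^512 = 459 (mod 649); answer 459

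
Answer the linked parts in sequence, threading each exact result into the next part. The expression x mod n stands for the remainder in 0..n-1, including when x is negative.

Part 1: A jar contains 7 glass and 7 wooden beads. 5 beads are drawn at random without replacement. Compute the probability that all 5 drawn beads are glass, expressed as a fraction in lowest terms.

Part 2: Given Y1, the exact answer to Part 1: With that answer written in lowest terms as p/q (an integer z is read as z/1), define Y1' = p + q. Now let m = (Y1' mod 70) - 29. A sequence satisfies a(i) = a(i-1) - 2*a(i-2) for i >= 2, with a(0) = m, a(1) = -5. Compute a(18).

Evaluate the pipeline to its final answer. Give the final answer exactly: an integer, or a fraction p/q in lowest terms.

Part 1: total draws C(14,5) = 2002; favorable C(7,5) = 21; P = 3/286; answer 3/286
Part 2: Y1 = 3/286; threaded value p + q = 289; m = -20; a(2) = 1*(-5) - 2*(-20) = 35; iterating: a(2)=35, a(3)=45, a(4)=-25, a(5)=-115, a(6)=-65, a(7)=165, a(8)=295, a(9)=-35, a(10)=-625, a(11)=-555, a(12)=695, a(13)=1805, a(14)=415, a(15)=-3195, a(16)=-4025, a(17)=2365, a(18)=10415; answer 10415

10415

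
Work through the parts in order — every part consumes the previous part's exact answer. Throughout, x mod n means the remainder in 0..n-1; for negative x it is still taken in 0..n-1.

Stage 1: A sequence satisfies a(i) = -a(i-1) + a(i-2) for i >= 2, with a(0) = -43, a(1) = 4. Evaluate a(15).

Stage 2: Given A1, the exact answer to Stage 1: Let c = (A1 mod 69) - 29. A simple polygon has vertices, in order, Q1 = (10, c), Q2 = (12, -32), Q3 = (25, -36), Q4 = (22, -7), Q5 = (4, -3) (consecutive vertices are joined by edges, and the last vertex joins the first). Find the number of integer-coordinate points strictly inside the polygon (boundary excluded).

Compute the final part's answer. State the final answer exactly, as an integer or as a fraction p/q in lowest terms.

358

Stage 1: a(2) = -1*(4) + 1*(-43) = -47; iterating: a(2)=-47, a(3)=51, a(4)=-98, a(5)=149, a(6)=-247, a(7)=396, a(8)=-643, a(9)=1039, a(10)=-1682, a(11)=2721, a(12)=-4403, a(13)=7124, a(14)=-11527, a(15)=18651; answer 18651
Stage 2: A1 = 18651; c = -8; cross terms: (10*-32 - 12*-8)=-224, (12*-36 - 25*-32)=368, (25*-7 - 22*-36)=617, (22*-3 - 4*-7)=-38, (4*-8 - 10*-3)=-2; twice the area = |721| = 721; area = 721/2; boundary points = 2 + 1 + 1 + 2 + 1 = 7; strictly interior points = area - boundary/2 + 1 = 358; answer 358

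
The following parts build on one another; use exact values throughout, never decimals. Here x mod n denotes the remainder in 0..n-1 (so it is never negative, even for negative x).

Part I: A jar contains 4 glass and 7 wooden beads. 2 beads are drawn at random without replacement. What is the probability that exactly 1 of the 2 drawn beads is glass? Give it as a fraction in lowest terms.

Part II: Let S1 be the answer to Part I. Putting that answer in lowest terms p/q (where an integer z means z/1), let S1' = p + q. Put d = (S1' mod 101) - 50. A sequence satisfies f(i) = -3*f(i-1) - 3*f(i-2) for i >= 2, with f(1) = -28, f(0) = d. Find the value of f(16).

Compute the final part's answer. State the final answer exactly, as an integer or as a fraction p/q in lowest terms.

Part I: total draws C(11,2) = 55; favorable C(4,1)*C(7,1) = 28; P = 28/55; answer 28/55
Part II: S1 = 28/55; threaded value p + q = 83; d = 33; f(2) = -3*(-28) - 3*(33) = -15; iterating: f(2)=-15, f(3)=129, f(4)=-342, f(5)=639, f(6)=-891, f(7)=756, f(8)=405, f(9)=-3483, f(10)=9234, f(11)=-17253, f(12)=24057, f(13)=-20412, f(14)=-10935, f(15)=94041, f(16)=-249318; answer -249318

-249318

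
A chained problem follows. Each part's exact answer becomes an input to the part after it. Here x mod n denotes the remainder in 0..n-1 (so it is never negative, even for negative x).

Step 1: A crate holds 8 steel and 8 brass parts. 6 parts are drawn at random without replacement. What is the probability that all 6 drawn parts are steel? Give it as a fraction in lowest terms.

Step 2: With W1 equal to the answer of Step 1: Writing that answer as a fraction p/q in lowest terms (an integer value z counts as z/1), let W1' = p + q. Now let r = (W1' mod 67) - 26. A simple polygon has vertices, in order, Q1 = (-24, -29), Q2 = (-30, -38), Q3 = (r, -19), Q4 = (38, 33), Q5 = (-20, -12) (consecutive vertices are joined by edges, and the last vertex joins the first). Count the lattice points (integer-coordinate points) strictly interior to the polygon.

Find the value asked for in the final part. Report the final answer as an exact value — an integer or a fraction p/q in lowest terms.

664

Step 1: total draws C(16,6) = 8008; favorable C(8,6) = 28; P = 1/286; answer 1/286
Step 2: W1 = 1/286; threaded value p + q = 287; r = -7; cross terms: (-24*-38 - -30*-29)=42, (-30*-19 - -7*-38)=304, (-7*33 - 38*-19)=491, (38*-12 - -20*33)=204, (-20*-29 - -24*-12)=292; twice the area = |1333| = 1333; area = 1333/2; boundary points = 3 + 1 + 1 + 1 + 1 = 7; strictly interior points = area - boundary/2 + 1 = 664; answer 664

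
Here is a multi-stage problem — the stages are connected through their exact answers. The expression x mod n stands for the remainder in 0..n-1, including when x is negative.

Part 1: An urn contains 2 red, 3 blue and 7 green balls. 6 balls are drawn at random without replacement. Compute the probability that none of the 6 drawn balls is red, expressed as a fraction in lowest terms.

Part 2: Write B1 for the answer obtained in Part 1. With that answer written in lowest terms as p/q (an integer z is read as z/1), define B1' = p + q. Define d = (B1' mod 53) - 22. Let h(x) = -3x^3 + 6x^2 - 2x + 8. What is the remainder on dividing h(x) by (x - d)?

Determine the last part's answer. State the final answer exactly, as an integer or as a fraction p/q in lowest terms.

-227

Part 1: total draws C(12,6) = 924; favorable C(10,6) = 210; P = 5/22; answer 5/22
Part 2: B1 = 5/22; threaded value p + q = 27; d = 5; remainder = value at the root: -3*(5)^3 + 6*(5)^2 - 2*(5)^1 + 8 = (-375) + (150) + (-10) + (8) = -227; answer -227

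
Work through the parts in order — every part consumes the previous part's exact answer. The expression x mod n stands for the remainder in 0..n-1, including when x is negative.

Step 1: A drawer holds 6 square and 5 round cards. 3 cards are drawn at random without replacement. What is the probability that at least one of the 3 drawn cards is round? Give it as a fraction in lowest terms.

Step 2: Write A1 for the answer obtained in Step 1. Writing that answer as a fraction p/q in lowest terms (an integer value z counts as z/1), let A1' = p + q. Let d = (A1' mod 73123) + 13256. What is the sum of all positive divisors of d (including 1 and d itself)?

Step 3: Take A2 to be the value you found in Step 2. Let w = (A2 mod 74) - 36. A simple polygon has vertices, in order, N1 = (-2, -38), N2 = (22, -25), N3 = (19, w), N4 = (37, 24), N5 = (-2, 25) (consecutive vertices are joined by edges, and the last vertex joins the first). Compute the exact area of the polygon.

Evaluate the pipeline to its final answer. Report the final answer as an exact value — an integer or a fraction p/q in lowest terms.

Step 1: total draws C(11,3) = 165; complement C(6,3) = 20; favorable 165 - 20 = 145; P = 29/33; answer 29/33
Step 2: A1 = 29/33; threaded value p + q = 62; d = 13318; 13318 = 2 * 6659; sigma = (1 + 2) * (1 + 6659) = 3 * 6660 = 19980; answer 19980
Step 3: A2 = 19980; w = -36; cross terms: (-2*-25 - 22*-38)=886, (22*-36 - 19*-25)=-317, (19*24 - 37*-36)=1788, (37*25 - -2*24)=973, (-2*-38 - -2*25)=126; twice the area = |3456| = 3456; area = 1728; answer 1728

1728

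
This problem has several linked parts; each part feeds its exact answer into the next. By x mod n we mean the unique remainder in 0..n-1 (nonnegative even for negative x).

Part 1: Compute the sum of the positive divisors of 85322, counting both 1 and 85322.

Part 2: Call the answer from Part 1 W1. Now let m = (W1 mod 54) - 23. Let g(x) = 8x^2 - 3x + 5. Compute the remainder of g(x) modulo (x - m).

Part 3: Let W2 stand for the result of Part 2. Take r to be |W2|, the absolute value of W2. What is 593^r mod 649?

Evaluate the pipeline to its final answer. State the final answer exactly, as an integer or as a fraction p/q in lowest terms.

100

Part 1: 85322 = 2 * 37 * 1153; sigma = (1 + 2) * (1 + 37) * (1 + 1153) = 3 * 38 * 1154 = 131556; answer 131556
Part 2: W1 = 131556; m = -11; remainder = value at the root: 8*(-11)^2 - 3*(-11)^1 + 5 = (968) + (33) + (5) = 1006; answer 1006
Part 3: W2 = 1006; r = 1006; squarings mod 649: 593^1=593, 593^2=540, 593^4=199, 593^8=12, 593^16=144, 593^32=617, 593^64=375, 593^128=441, 593^256=430, 593^512=584; 593^1006 = 593^2 * 593^4 * 593^8 * 593^32 * 593^64 * 593^128 * 593^256 * 593^512 = 100 (mod 649); answer 100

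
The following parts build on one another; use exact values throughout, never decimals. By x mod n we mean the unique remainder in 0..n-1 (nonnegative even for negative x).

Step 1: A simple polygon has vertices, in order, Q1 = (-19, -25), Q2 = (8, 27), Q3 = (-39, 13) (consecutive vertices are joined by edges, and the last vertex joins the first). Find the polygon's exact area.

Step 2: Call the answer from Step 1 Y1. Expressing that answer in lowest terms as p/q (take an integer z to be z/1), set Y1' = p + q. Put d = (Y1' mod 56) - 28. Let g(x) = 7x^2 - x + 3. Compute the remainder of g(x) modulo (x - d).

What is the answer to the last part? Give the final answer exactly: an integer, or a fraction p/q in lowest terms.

Step 1: cross terms: (-19*27 - 8*-25)=-313, (8*13 - -39*27)=1157, (-39*-25 - -19*13)=1222; twice the area = |2066| = 2066; area = 1033; answer 1033
Step 2: Y1 = 1033; threaded value p + q = 1034; d = -2; remainder = value at the root: 7*(-2)^2 - 1*(-2)^1 + 3 = (28) + (2) + (3) = 33; answer 33

33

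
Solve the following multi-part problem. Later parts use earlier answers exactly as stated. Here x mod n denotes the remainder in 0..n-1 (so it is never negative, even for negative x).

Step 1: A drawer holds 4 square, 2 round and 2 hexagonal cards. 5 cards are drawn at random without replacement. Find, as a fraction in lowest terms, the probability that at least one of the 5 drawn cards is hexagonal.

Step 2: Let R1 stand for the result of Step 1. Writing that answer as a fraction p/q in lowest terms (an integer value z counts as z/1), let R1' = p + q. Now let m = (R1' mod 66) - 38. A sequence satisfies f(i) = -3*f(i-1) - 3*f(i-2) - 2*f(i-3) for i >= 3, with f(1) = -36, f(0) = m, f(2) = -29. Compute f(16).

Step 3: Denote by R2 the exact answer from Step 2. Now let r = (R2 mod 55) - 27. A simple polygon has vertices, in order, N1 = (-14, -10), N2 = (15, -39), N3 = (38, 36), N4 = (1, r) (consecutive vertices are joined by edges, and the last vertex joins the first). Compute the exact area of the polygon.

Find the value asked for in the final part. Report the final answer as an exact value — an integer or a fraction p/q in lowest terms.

Step 1: total draws C(8,5) = 56; complement C(6,5) = 6; favorable 56 - 6 = 50; P = 25/28; answer 25/28
Step 2: R1 = 25/28; threaded value p + q = 53; m = 15; f(3) = -3*(-29) - 3*(-36) - 2*(15) = 165; iterating: f(3)=165, f(4)=-336, f(5)=571, f(6)=-1035, f(7)=2064, f(8)=-4229, f(9)=8565, f(10)=-17136, f(11)=34171, f(12)=-68235, f(13)=136464, f(14)=-273029, f(15)=546165, f(16)=-1092336; answer -1092336
Step 3: R2 = -1092336; r = -8; cross terms: (-14*-39 - 15*-10)=696, (15*36 - 38*-39)=2022, (38*-8 - 1*36)=-340, (1*-10 - -14*-8)=-122; twice the area = |2256| = 2256; area = 1128; answer 1128

1128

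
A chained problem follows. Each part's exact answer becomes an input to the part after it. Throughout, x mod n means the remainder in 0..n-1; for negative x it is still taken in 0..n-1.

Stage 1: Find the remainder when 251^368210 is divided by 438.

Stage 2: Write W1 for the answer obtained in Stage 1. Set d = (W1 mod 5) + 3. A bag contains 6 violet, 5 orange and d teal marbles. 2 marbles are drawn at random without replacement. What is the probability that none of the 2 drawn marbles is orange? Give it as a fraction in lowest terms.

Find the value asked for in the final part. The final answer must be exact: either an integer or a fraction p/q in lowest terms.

Stage 1: squarings mod 438: 251^1=251, 251^2=367, 251^4=223, 251^8=235, 251^16=37, 251^32=55, 251^64=397, 251^128=367, 251^256=223, 251^512=235, 251^1024=37, 251^2048=55, 251^4096=397, 251^8192=367, 251^16384=223, 251^32768=235, 251^65536=37, 251^131072=55, 251^262144=397; 251^368210 = 251^2 * 251^16 * 251^64 * 251^512 * 251^1024 * 251^2048 * 251^4096 * 251^32768 * 251^65536 * 251^262144 = 367 (mod 438); answer 367
Stage 2: W1 = 367; d = 5; total draws C(16,2) = 120; favorable C(11,2) = 55; P = 11/24; answer 11/24

11/24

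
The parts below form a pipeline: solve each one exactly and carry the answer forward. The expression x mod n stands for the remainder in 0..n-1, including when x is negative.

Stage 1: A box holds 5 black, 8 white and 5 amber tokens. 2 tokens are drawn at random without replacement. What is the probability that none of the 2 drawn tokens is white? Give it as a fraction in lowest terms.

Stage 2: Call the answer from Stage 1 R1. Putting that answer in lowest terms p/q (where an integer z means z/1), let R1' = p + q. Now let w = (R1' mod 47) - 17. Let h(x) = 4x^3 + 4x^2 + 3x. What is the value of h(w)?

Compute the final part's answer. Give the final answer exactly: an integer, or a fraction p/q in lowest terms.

615

Stage 1: total draws C(18,2) = 153; favorable C(10,2) = 45; P = 5/17; answer 5/17
Stage 2: R1 = 5/17; threaded value p + q = 22; w = 5; 4*(5)^3 + 4*(5)^2 + 3*(5)^1 = (500) + (100) + (15) = 615; answer 615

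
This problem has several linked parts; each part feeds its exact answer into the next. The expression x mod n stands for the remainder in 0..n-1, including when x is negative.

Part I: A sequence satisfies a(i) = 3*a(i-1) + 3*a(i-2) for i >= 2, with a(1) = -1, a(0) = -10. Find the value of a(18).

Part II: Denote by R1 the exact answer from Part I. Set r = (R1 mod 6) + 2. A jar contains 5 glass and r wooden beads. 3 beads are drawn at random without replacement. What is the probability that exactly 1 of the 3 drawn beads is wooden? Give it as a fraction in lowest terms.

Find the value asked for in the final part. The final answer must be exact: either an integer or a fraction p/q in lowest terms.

Part I: a(2) = 3*(-1) + 3*(-10) = -33; iterating: a(2)=-33, a(3)=-102, a(4)=-405, a(5)=-1521, a(6)=-5778, a(7)=-21897, a(8)=-83025, a(9)=-314766, a(10)=-1193373, a(11)=-4524417, a(12)=-17153370, a(13)=-65033361, a(14)=-246560193, a(15)=-934780662, a(16)=-3544022565, a(17)=-13436409681, a(18)=-50941296738; answer -50941296738
Part II: R1 = -50941296738; r = 2; total draws C(7,3) = 35; favorable C(2,1)*C(5,2) = 20; P = 4/7; answer 4/7

4/7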